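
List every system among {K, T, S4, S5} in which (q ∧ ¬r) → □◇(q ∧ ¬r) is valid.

S5

S5-tableau for the negation ¬((q ∧ ¬r) → □◇(q ∧ ¬r)):
1. ¬((q ∧ ¬r) → □◇(q ∧ ¬r)), 0
2. q ∧ ¬r, 0   [¬→-rule on 1]
3. ¬□◇(q ∧ ¬r), 0   [¬→-rule on 1]
4. q, 0   [∧-rule on 2]
5. ¬r, 0   [∧-rule on 2]
6. ¬◇(q ∧ ¬r), 1   [¬□-rule on 3: fresh world 1, 0R1]
7. ¬(q ∧ ¬r), 0   [¬◇-rule on 6 via 1R0]
8. ¬(q ∧ ¬r), 1   [¬◇-rule on 6 via 1R1]
9. r, 0   [¬∧-rule on 7 (branches; this branch)]
Accessibility: 0R0, 0R1, 1R0, 1R1
Branch closes: r and ¬r both at 0.
Every branch closes (one shown): valid in S5.
S4-tableau for the negation ¬((q ∧ ¬r) → □◇(q ∧ ¬r)):
1. ¬((q ∧ ¬r) → □◇(q ∧ ¬r)), 0
2. q ∧ ¬r, 0   [¬→-rule on 1]
3. ¬□◇(q ∧ ¬r), 0   [¬→-rule on 1]
4. q, 0   [∧-rule on 2]
5. ¬r, 0   [∧-rule on 2]
6. ¬◇(q ∧ ¬r), 1   [¬□-rule on 3: fresh world 1, 0R1]
7. ¬(q ∧ ¬r), 1   [¬◇-rule on 6 via 1R1]
8. r, 1   [¬∧-rule on 7 (branches; this branch)]
Accessibility: 0R0, 0R1, 1R1
Complete open branch: countermodel on an S4-frame, so not valid in S4, nor in K, T (the same frame is also a K-frame and a T-frame).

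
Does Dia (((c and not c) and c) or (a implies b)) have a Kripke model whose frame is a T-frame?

Satisfiable (open branch found)

1. Dia (((c and not c) and c) or (a implies b)), u
2. ((c and not c) and c) or (a implies b), v
3. a implies b, v
4. b, v
Accessibility: uRu, uRv, vRv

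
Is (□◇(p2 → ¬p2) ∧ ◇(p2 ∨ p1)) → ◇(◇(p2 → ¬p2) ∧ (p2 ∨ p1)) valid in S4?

Tableau for the negation ¬((□◇(p2 → ¬p2) ∧ ◇(p2 ∨ p1)) → ◇(◇(p2 → ¬p2) ∧ (p2 ∨ p1))):
1. ¬((□◇(p2 → ¬p2) ∧ ◇(p2 ∨ p1)) → ◇(◇(p2 → ¬p2) ∧ (p2 ∨ p1))), 0
2. □◇(p2 → ¬p2) ∧ ◇(p2 ∨ p1), 0   [¬→-rule on 1]
3. ¬◇(◇(p2 → ¬p2) ∧ (p2 ∨ p1)), 0   [¬→-rule on 1]
4. □◇(p2 → ¬p2), 0   [∧-rule on 2]
5. ◇(p2 ∨ p1), 0   [∧-rule on 2]
6. ¬(◇(p2 → ¬p2) ∧ (p2 ∨ p1)), 0   [¬◇-rule on 3 via 0R0]
7. ◇(p2 → ¬p2), 0   [□-rule on 4 via 0R0]
8. ¬(p2 ∨ p1), 0   [¬∧-rule on 6 (branches; this branch)]
9. ¬p2, 0   [¬∨-rule on 8]
10. ¬p1, 0   [¬∨-rule on 8]
11. p2 ∨ p1, 1   [◇-rule on 5: fresh world 1, 0R1]
12. ¬(◇(p2 → ¬p2) ∧ (p2 ∨ p1)), 1   [¬◇-rule on 3 via 0R1]
13. ◇(p2 → ¬p2), 1   [□-rule on 4 via 0R1]
14. p1, 1   [∨-rule on 11 (branches; this branch)]
15. ¬◇(p2 → ¬p2), 1   [¬∧-rule on 12 (branches; this branch)]
16. ¬(p2 → ¬p2), 1   [¬◇-rule on 15 via 1R1]
17. p2, 1   [¬→-rule on 16]
18. p2 → ¬p2, 2   [◇-rule on 7: fresh world 2, 0R2]
19. ¬(◇(p2 → ¬p2) ∧ (p2 ∨ p1)), 2   [¬◇-rule on 3 via 0R2]
20. ◇(p2 → ¬p2), 2   [□-rule on 4 via 0R2]
21. ¬p2, 2   [→-rule on 18 (branches; this branch)]
22. ¬(p2 ∨ p1), 2   [¬∧-rule on 19 (branches; this branch)]
23. ¬p1, 2   [¬∨-rule on 22]
24. p2 → ¬p2, 3   [◇-rule on 13: fresh world 3, 1R3]
25. ¬(◇(p2 → ¬p2) ∧ (p2 ∨ p1)), 3   [¬◇-rule on 3 via 0R3]
26. ◇(p2 → ¬p2), 3   [□-rule on 4 via 0R3]
27. ¬(p2 → ¬p2), 3   [¬◇-rule on 15 via 1R3]
28. p2, 3   [¬→-rule on 27]
29. ¬p2, 3   [→-rule on 24 (branches; this branch)]
Accessibility: 0R0, 0R1, 0R2, 0R3, 1R1, 1R3, 2R2, 3R3
Branch closes: p2 and ¬p2 both at 3.
All branches of the negation close; one closing branch shown above.

Yes, valid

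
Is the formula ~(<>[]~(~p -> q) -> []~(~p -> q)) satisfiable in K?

Yes, satisfiable

1. ~(<>[]~(~p -> q) -> []~(~p -> q)), 0
2. <>[]~(~p -> q), 0   [~->-rule on 1]
3. ~[]~(~p -> q), 0   [~->-rule on 1]
4. []~(~p -> q), 1   [<>-rule on 2: fresh world 1, 0R1]
5. ~p -> q, 2   [~[]-rule on 3: fresh world 2, 0R2]
6. q, 2   [->-rule on 5 (branches; this branch)]
Accessibility: 0R1, 0R2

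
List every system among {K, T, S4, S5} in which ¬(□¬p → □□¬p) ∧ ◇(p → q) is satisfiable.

S4-tableau for the formula:
1. ¬(□¬p → □□¬p) ∧ ◇(p → q), 0
2. ¬(□¬p → □□¬p), 0
3. ◇(p → q), 0
4. □¬p, 0
5. ¬□□¬p, 0
6. ¬p, 0
7. p → q, 1
8. ¬p, 1
9. q, 1
10. ¬□¬p, 2
11. ¬p, 2
12. p, 3
13. ¬p, 3
Accessibility: 0R0, 0R1, 0R2, 0R3, 1R1, 2R2, 2R3, 3R3
Branch closes: p and ¬p both at 3.
Every branch closes (one shown): unsatisfiable in S4, hence also in S5 (every S5-frame is an S4-frame).
T-tableau for the formula:
1. ¬(□¬p → □□¬p) ∧ ◇(p → q), 0
2. ¬(□¬p → □□¬p), 0
3. ◇(p → q), 0
4. □¬p, 0
5. ¬□□¬p, 0
6. ¬p, 0
7. p → q, 1
8. ¬p, 1
9. q, 1
10. ¬□¬p, 2
11. ¬p, 2
12. p, 3
Accessibility: 0R0, 0R1, 0R2, 1R1, 2R2, 2R3, 3R3
Complete open branch: satisfiable in T, hence also in K (this T-model is also a K-model).

K, T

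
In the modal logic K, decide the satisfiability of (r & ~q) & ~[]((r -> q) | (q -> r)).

1. (r & ~q) & ~[]((r -> q) | (q -> r)), u
2. r & ~q, u   [&-rule on 1]
3. ~[]((r -> q) | (q -> r)), u   [&-rule on 1]
4. r, u   [&-rule on 2]
5. ~q, u   [&-rule on 2]
6. ~((r -> q) | (q -> r)), v   [~[]-rule on 3: fresh world v, uRv]
7. ~(r -> q), v   [~|-rule on 6]
8. ~(q -> r), v   [~|-rule on 6]
9. r, v   [~->-rule on 7]
10. ~q, v   [~->-rule on 7]
11. q, v   [~->-rule on 8]
12. ~r, v   [~->-rule on 8]
Accessibility: uRv
Branch closes: q and ~q both at v.
Every branch closes; the branch above is one of them.

No, unsatisfiable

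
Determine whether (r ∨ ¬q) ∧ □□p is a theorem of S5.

Not valid

Tableau for the negation ¬((r ∨ ¬q) ∧ □□p):
1. ¬((r ∨ ¬q) ∧ □□p), 0
2. ¬□□p, 0
3. ¬□p, 1
4. ¬p, 2
Accessibility: 0R0, 0R1, 0R2, 1R0, 1R1, 1R2, 2R0, 2R1, 2R2
The negation has an open branch (countermodel exists).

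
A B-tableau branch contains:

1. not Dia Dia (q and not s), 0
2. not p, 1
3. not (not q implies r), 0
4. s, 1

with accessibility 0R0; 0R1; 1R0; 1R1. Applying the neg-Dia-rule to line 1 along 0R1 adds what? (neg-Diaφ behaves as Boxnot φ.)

not Dia (q and not s), 1

neg-Diaφ behaves as Boxnot φ: propagate the negated body to each accessible world.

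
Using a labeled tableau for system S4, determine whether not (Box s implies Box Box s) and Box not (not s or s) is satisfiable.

Unsatisfiable (every branch closes)

1. not (Box s implies Box Box s) and Box not (not s or s), 0
2. not (Box s implies Box Box s), 0
3. Box not (not s or s), 0
4. Box s, 0
5. not Box Box s, 0
6. not (not s or s), 0
7. s, 0
8. not s, 0
Accessibility: 0R0
Branch closes: s and not s both at 0.
Every branch closes; the branch above is one of them.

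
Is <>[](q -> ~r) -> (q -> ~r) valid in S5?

Tableau for the negation ~(<>[](q -> ~r) -> (q -> ~r)):
1. ~(<>[](q -> ~r) -> (q -> ~r)), w0
2. <>[](q -> ~r), w0
3. ~(q -> ~r), w0
4. q, w0
5. r, w0
6. [](q -> ~r), w1
7. q -> ~r, w0
8. q -> ~r, w1
9. ~r, w0
Accessibility: w0Rw0, w0Rw1, w1Rw0, w1Rw1
Branch closes: r and ~r both at w0.
Every branch of the negation's tableau closes; the branch above is one of them.

Yes, valid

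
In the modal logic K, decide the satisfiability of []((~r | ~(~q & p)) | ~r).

Yes, satisfiable

1. []((~r | ~(~q & p)) | ~r), 0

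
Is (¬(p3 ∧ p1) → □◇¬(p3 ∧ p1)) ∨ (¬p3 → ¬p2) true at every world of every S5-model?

Tableau for the negation ¬((¬(p3 ∧ p1) → □◇¬(p3 ∧ p1)) ∨ (¬p3 → ¬p2)):
1. ¬((¬(p3 ∧ p1) → □◇¬(p3 ∧ p1)) ∨ (¬p3 → ¬p2)), u
2. ¬(¬(p3 ∧ p1) → □◇¬(p3 ∧ p1)), u
3. ¬(¬p3 → ¬p2), u
4. ¬(p3 ∧ p1), u
5. ¬□◇¬(p3 ∧ p1), u
6. ¬p3, u
7. p2, u
8. ¬p1, u
9. ¬◇¬(p3 ∧ p1), v
10. p3 ∧ p1, u
11. p3, u
12. p1, u
Accessibility: uRu, uRv, vRu, vRv
Branch closes: p3 and ¬p3 both at u.
Every branch of the negation's tableau closes; the branch above is one of them.

Valid in S5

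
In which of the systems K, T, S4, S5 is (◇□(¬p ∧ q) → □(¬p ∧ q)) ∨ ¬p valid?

S5

S5-tableau for the negation ¬((◇□(¬p ∧ q) → □(¬p ∧ q)) ∨ ¬p):
1. ¬((◇□(¬p ∧ q) → □(¬p ∧ q)) ∨ ¬p), u
2. ¬(◇□(¬p ∧ q) → □(¬p ∧ q)), u
3. p, u
4. ◇□(¬p ∧ q), u
5. ¬□(¬p ∧ q), u
6. □(¬p ∧ q), v
7. ¬p ∧ q, u
8. ¬p, u
9. q, u
Accessibility: uRu, uRv, vRu, vRv
Branch closes: p and ¬p both at u.
Every branch closes (one shown): valid in S5.
S4-tableau for the negation ¬((◇□(¬p ∧ q) → □(¬p ∧ q)) ∨ ¬p):
1. ¬((◇□(¬p ∧ q) → □(¬p ∧ q)) ∨ ¬p), u
2. ¬(◇□(¬p ∧ q) → □(¬p ∧ q)), u
3. p, u
4. ◇□(¬p ∧ q), u
5. ¬□(¬p ∧ q), u
6. □(¬p ∧ q), v
7. ¬p ∧ q, v
8. ¬p, v
9. q, v
10. ¬(¬p ∧ q), w
11. ¬q, w
Accessibility: uRu, uRv, uRw, vRv, wRw
Complete open branch: countermodel on an S4-frame, so not valid in S4, nor in K, T (the same frame is also a K-frame and a T-frame).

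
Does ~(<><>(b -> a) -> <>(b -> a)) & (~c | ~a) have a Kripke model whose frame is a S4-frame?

1. ~(<><>(b -> a) -> <>(b -> a)) & (~c | ~a), 0
2. ~(<><>(b -> a) -> <>(b -> a)), 0
3. ~c | ~a, 0
4. <><>(b -> a), 0
5. ~<>(b -> a), 0
6. ~(b -> a), 0
7. b, 0
8. ~a, 0
9. <>(b -> a), 1
10. ~(b -> a), 1
11. b, 1
12. ~a, 1
13. b -> a, 2
14. ~(b -> a), 2
15. b, 2
16. ~a, 2
17. a, 2
Accessibility: 0R0, 0R1, 0R2, 1R1, 1R2, 2R2
Branch closes: a and ~a both at 2.
(One branch shown.) All branches close.

Unsatisfiable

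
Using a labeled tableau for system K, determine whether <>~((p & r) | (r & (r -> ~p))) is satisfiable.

1. <>~((p & r) | (r & (r -> ~p))), w0
2. ~((p & r) | (r & (r -> ~p))), w1
3. ~(p & r), w1
4. ~(r & (r -> ~p)), w1
5. ~r, w1
Accessibility: w0Rw1

Yes, satisfiable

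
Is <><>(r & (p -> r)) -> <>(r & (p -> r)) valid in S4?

Valid

Tableau for the negation ~(<><>(r & (p -> r)) -> <>(r & (p -> r))):
1. ~(<><>(r & (p -> r)) -> <>(r & (p -> r))), w0
2. <><>(r & (p -> r)), w0   [~->-rule on 1]
3. ~<>(r & (p -> r)), w0   [~->-rule on 1]
4. ~(r & (p -> r)), w0   [~<>-rule on 3 via w0Rw0]
5. ~(p -> r), w0   [~&-rule on 4 (branches; this branch)]
6. p, w0   [~->-rule on 5]
7. ~r, w0   [~->-rule on 5]
8. <>(r & (p -> r)), w1   [<>-rule on 2: fresh world w1, w0Rw1]
9. ~(r & (p -> r)), w1   [~<>-rule on 3 via w0Rw1]
10. ~(p -> r), w1   [~&-rule on 9 (branches; this branch)]
11. p, w1   [~->-rule on 10]
12. ~r, w1   [~->-rule on 10]
13. r & (p -> r), w2   [<>-rule on 8: fresh world w2, w1Rw2]
14. r, w2   [&-rule on 13]
15. p -> r, w2   [&-rule on 13]
16. ~(r & (p -> r)), w2   [~<>-rule on 3 via w0Rw2]
17. ~(p -> r), w2   [~&-rule on 16 (branches; this branch)]
18. p, w2   [~->-rule on 17]
19. ~r, w2   [~->-rule on 17]
Accessibility: w0Rw0, w0Rw1, w0Rw2, w1Rw1, w1Rw2, w2Rw2
Branch closes: r and ~r both at w2.
All branches of the negation close; one closing branch shown above.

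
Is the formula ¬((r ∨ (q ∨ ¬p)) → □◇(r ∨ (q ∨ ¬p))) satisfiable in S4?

Satisfiable (open branch found)

1. ¬((r ∨ (q ∨ ¬p)) → □◇(r ∨ (q ∨ ¬p))), 0
2. r ∨ (q ∨ ¬p), 0   [¬→-rule on 1]
3. ¬□◇(r ∨ (q ∨ ¬p)), 0   [¬→-rule on 1]
4. q ∨ ¬p, 0   [∨-rule on 2 (branches; this branch)]
5. ¬p, 0   [∨-rule on 4 (branches; this branch)]
6. ¬◇(r ∨ (q ∨ ¬p)), 1   [¬□-rule on 3: fresh world 1, 0R1]
7. ¬(r ∨ (q ∨ ¬p)), 1   [¬◇-rule on 6 via 1R1]
8. ¬r, 1   [¬∨-rule on 7]
9. ¬(q ∨ ¬p), 1   [¬∨-rule on 7]
10. ¬q, 1   [¬∨-rule on 9]
11. p, 1   [¬∨-rule on 9]
Accessibility: 0R0, 0R1, 1R1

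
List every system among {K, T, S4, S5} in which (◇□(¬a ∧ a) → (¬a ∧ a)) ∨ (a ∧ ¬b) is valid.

T-tableau for the negation ¬((◇□(¬a ∧ a) → (¬a ∧ a)) ∨ (a ∧ ¬b)):
1. ¬((◇□(¬a ∧ a) → (¬a ∧ a)) ∨ (a ∧ ¬b)), 0
2. ¬(◇□(¬a ∧ a) → (¬a ∧ a)), 0   [¬∨-rule on 1]
3. ¬(a ∧ ¬b), 0   [¬∨-rule on 1]
4. ◇□(¬a ∧ a), 0   [¬→-rule on 2]
5. ¬(¬a ∧ a), 0   [¬→-rule on 2]
6. b, 0   [¬∧-rule on 3 (branches; this branch)]
7. ¬a, 0   [¬∧-rule on 5 (branches; this branch)]
8. □(¬a ∧ a), 1   [◇-rule on 4: fresh world 1, 0R1]
9. ¬a ∧ a, 1   [□-rule on 8 via 1R1]
10. ¬a, 1   [∧-rule on 9]
11. a, 1   [∧-rule on 9]
Accessibility: 0R0, 0R1, 1R1
Branch closes: a and ¬a both at 1.
Every branch closes (one shown): valid in T, hence also in S4, S5 (every theorem of T is a theorem of S4 and S5).
K-tableau for the negation ¬((◇□(¬a ∧ a) → (¬a ∧ a)) ∨ (a ∧ ¬b)):
1. ¬((◇□(¬a ∧ a) → (¬a ∧ a)) ∨ (a ∧ ¬b)), 0
2. ¬(◇□(¬a ∧ a) → (¬a ∧ a)), 0   [¬∨-rule on 1]
3. ¬(a ∧ ¬b), 0   [¬∨-rule on 1]
4. ◇□(¬a ∧ a), 0   [¬→-rule on 2]
5. ¬(¬a ∧ a), 0   [¬→-rule on 2]
6. b, 0   [¬∧-rule on 3 (branches; this branch)]
7. ¬a, 0   [¬∧-rule on 5 (branches; this branch)]
8. □(¬a ∧ a), 1   [◇-rule on 4: fresh world 1, 0R1]
Accessibility: 0R1
Complete open branch: countermodel on a K-frame, so not valid in K.

T, S4, S5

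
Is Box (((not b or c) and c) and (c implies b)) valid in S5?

No, not valid

Tableau for the negation not Box (((not b or c) and c) and (c implies b)):
1. not Box (((not b or c) and c) and (c implies b)), w0
2. not (((not b or c) and c) and (c implies b)), w1
3. not (c implies b), w1
4. c, w1
5. not b, w1
Accessibility: w0Rw0, w0Rw1, w1Rw0, w1Rw1
The negation has an open branch (countermodel exists).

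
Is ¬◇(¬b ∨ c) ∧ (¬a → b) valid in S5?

Not valid

Tableau for the negation ¬(¬◇(¬b ∨ c) ∧ (¬a → b)):
1. ¬(¬◇(¬b ∨ c) ∧ (¬a → b)), 0
2. ¬(¬a → b), 0
3. ¬a, 0
4. ¬b, 0
Accessibility: 0R0
The negation has an open branch (countermodel exists).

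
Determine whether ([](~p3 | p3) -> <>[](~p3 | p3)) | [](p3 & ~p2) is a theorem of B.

Tableau for the negation ~(([](~p3 | p3) -> <>[](~p3 | p3)) | [](p3 & ~p2)):
1. ~(([](~p3 | p3) -> <>[](~p3 | p3)) | [](p3 & ~p2)), 0
2. ~([](~p3 | p3) -> <>[](~p3 | p3)), 0   [~|-rule on 1]
3. ~[](p3 & ~p2), 0   [~|-rule on 1]
4. [](~p3 | p3), 0   [~->-rule on 2]
5. ~<>[](~p3 | p3), 0   [~->-rule on 2]
6. ~p3 | p3, 0   [[]-rule on 4 via 0R0]
7. ~[](~p3 | p3), 0   [~<>-rule on 5 via 0R0]
8. p3, 0   [|-rule on 6 (branches; this branch)]
9. ~(p3 & ~p2), 1   [~[]-rule on 3: fresh world 1, 0R1]
10. ~p3 | p3, 1   [[]-rule on 4 via 0R1]
11. ~[](~p3 | p3), 1   [~<>-rule on 5 via 0R1]
12. p2, 1   [~&-rule on 9 (branches; this branch)]
13. p3, 1   [|-rule on 10 (branches; this branch)]
14. ~(~p3 | p3), 2   [~[]-rule on 7: fresh world 2, 0R2]
15. p3, 2   [~|-rule on 14]
16. ~p3, 2   [~|-rule on 14]
Accessibility: 0R0, 0R1, 0R2, 1R0, 1R1, 2R0, 2R2
Branch closes: p3 and ~p3 both at 2.
Every branch of the negation's tableau closes; the branch above is one of them.

Yes, valid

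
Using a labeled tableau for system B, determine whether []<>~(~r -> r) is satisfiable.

1. []<>~(~r -> r), 0
2. <>~(~r -> r), 0
3. ~(~r -> r), 1
4. ~r, 1
5. <>~(~r -> r), 1
6. ~(~r -> r), 2
7. ~r, 2
Accessibility: 0R0, 0R1, 1R0, 1R1, 1R2, 2R1, 2R2

Satisfiable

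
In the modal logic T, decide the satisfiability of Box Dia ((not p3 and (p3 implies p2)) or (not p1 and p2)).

Yes, satisfiable

1. Box Dia ((not p3 and (p3 implies p2)) or (not p1 and p2)), 0
2. Dia ((not p3 and (p3 implies p2)) or (not p1 and p2)), 0
3. (not p3 and (p3 implies p2)) or (not p1 and p2), 1
4. Dia ((not p3 and (p3 implies p2)) or (not p1 and p2)), 1
5. not p1 and p2, 1
6. not p1, 1
7. p2, 1
8. (not p3 and (p3 implies p2)) or (not p1 and p2), 2
9. not p1 and p2, 2
10. not p1, 2
11. p2, 2
Accessibility: 0R0, 0R1, 1R1, 1R2, 2R2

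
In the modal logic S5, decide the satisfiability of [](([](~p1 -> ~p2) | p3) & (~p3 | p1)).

Satisfiable (open branch found)

1. [](([](~p1 -> ~p2) | p3) & (~p3 | p1)), 0
2. ([](~p1 -> ~p2) | p3) & (~p3 | p1), 0
3. [](~p1 -> ~p2) | p3, 0
4. ~p3 | p1, 0
5. p3, 0
6. p1, 0
Accessibility: 0R0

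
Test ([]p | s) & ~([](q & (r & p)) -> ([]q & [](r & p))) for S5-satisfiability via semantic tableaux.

Unsatisfiable

1. ([]p | s) & ~([](q & (r & p)) -> ([]q & [](r & p))), u
2. []p | s, u
3. ~([](q & (r & p)) -> ([]q & [](r & p))), u
4. [](q & (r & p)), u
5. ~([]q & [](r & p)), u
6. q & (r & p), u
7. q, u
8. r & p, u
9. r, u
10. p, u
11. s, u
12. ~[](r & p), u
13. ~(r & p), v
14. q & (r & p), v
15. q, v
16. r & p, v
17. r, v
18. p, v
19. ~p, v
Accessibility: uRu, uRv, vRu, vRv
Branch closes: p and ~p both at v.
Every branch closes; the branch above is one of them.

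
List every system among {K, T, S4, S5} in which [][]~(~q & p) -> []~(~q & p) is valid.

T, S4, S5

K-tableau for the negation ~([][]~(~q & p) -> []~(~q & p)):
1. ~([][]~(~q & p) -> []~(~q & p)), 0
2. [][]~(~q & p), 0
3. ~[]~(~q & p), 0
4. ~q & p, 1
5. ~q, 1
6. p, 1
7. []~(~q & p), 1
Accessibility: 0R1
Complete open branch: countermodel on a K-frame, so not valid in K.
T-tableau for the negation ~([][]~(~q & p) -> []~(~q & p)):
1. ~([][]~(~q & p) -> []~(~q & p)), 0
2. [][]~(~q & p), 0
3. ~[]~(~q & p), 0
4. []~(~q & p), 0
5. ~(~q & p), 0
6. ~p, 0
7. ~q & p, 1
8. ~q, 1
9. p, 1
10. []~(~q & p), 1
11. ~(~q & p), 1
12. ~p, 1
Accessibility: 0R0, 0R1, 1R1
Branch closes: p and ~p both at 1.
Every branch closes (one shown): valid in T, hence also in S4, S5 (every theorem of T is a theorem of S4 and S5).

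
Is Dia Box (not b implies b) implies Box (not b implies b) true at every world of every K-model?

Invalid (countermodel exists)

Tableau for the negation not (Dia Box (not b implies b) implies Box (not b implies b)):
1. not (Dia Box (not b implies b) implies Box (not b implies b)), u
2. Dia Box (not b implies b), u
3. not Box (not b implies b), u
4. Box (not b implies b), v
5. not (not b implies b), w
6. not b, w
Accessibility: uRv, uRw
The negation has an open branch (countermodel exists).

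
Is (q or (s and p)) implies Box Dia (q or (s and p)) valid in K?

No, not valid

Tableau for the negation not ((q or (s and p)) implies Box Dia (q or (s and p))):
1. not ((q or (s and p)) implies Box Dia (q or (s and p))), u
2. q or (s and p), u
3. not Box Dia (q or (s and p)), u
4. s and p, u
5. s, u
6. p, u
7. not Dia (q or (s and p)), v
Accessibility: uRv
The negation has an open branch (countermodel exists).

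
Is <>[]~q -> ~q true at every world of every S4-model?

Tableau for the negation ~(<>[]~q -> ~q):
1. ~(<>[]~q -> ~q), u
2. <>[]~q, u   [~->-rule on 1]
3. q, u   [~->-rule on 1]
4. []~q, v   [<>-rule on 2: fresh world v, uRv]
5. ~q, v   [[]-rule on 4 via vRv]
Accessibility: uRu, uRv, vRv
The negation has an open branch (countermodel exists).

No, not valid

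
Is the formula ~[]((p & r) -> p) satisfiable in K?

1. ~[]((p & r) -> p), w0
2. ~((p & r) -> p), w1
3. p & r, w1
4. ~p, w1
5. p, w1
6. r, w1
Accessibility: w0Rw1
Branch closes: p and ~p both at w1.
All branches of the tableau close; one closing branch shown above.

No, unsatisfiable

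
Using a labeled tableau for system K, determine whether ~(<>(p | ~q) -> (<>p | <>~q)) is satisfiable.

1. ~(<>(p | ~q) -> (<>p | <>~q)), u
2. <>(p | ~q), u   [~->-rule on 1]
3. ~(<>p | <>~q), u   [~->-rule on 1]
4. ~<>p, u   [~|-rule on 3]
5. ~<>~q, u   [~|-rule on 3]
6. p | ~q, v   [<>-rule on 2: fresh world v, uRv]
7. ~p, v   [~<>-rule on 4 via uRv]
8. q, v   [~<>-rule on 5 via uRv]
9. ~q, v   [|-rule on 6 (branches; this branch)]
Accessibility: uRv
Branch closes: q and ~q both at v.
All branches of the tableau close; one closing branch shown above.

Unsatisfiable (every branch closes)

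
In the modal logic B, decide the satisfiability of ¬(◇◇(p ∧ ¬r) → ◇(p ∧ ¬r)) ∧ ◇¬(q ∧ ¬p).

Satisfiable (open branch found)

1. ¬(◇◇(p ∧ ¬r) → ◇(p ∧ ¬r)) ∧ ◇¬(q ∧ ¬p), w0
2. ¬(◇◇(p ∧ ¬r) → ◇(p ∧ ¬r)), w0
3. ◇¬(q ∧ ¬p), w0
4. ◇◇(p ∧ ¬r), w0
5. ¬◇(p ∧ ¬r), w0
6. ¬(p ∧ ¬r), w0
7. r, w0
8. ¬(q ∧ ¬p), w1
9. ¬(p ∧ ¬r), w1
10. p, w1
11. r, w1
12. ◇(p ∧ ¬r), w2
13. ¬(p ∧ ¬r), w2
14. r, w2
15. p ∧ ¬r, w3
16. p, w3
17. ¬r, w3
Accessibility: w0Rw0, w0Rw1, w0Rw2, w1Rw0, w1Rw1, w2Rw0, w2Rw2, w2Rw3, w3Rw2, w3Rw3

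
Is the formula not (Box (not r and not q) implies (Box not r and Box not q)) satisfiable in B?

Unsatisfiable (every branch closes)

1. not (Box (not r and not q) implies (Box not r and Box not q)), u
2. Box (not r and not q), u
3. not (Box not r and Box not q), u
4. not r and not q, u
5. not r, u
6. not q, u
7. not Box not q, u
8. q, v
9. not r and not q, v
10. not r, v
11. not q, v
Accessibility: uRu, uRv, vRu, vRv
Branch closes: q and not q both at v.
All branches of the tableau close; one closing branch shown above.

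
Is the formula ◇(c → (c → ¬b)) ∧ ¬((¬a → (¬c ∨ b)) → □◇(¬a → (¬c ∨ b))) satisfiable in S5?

1. ◇(c → (c → ¬b)) ∧ ¬((¬a → (¬c ∨ b)) → □◇(¬a → (¬c ∨ b))), w0
2. ◇(c → (c → ¬b)), w0
3. ¬((¬a → (¬c ∨ b)) → □◇(¬a → (¬c ∨ b))), w0
4. ¬a → (¬c ∨ b), w0
5. ¬□◇(¬a → (¬c ∨ b)), w0
6. ¬c ∨ b, w0
7. b, w0
8. c → (c → ¬b), w1
9. c → ¬b, w1
10. ¬b, w1
11. ¬◇(¬a → (¬c ∨ b)), w2
12. ¬(¬a → (¬c ∨ b)), w0
13. ¬a, w0
14. ¬(¬c ∨ b), w0
15. c, w0
16. ¬b, w0
Accessibility: w0Rw0, w0Rw1, w0Rw2, w1Rw0, w1Rw1, w1Rw2, w2Rw0, w2Rw1, w2Rw2
Branch closes: b and ¬b both at w0.
All branches of the tableau close; one closing branch shown above.

Unsatisfiable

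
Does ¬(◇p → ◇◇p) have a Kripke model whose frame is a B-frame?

Unsatisfiable (every branch closes)

1. ¬(◇p → ◇◇p), 0
2. ◇p, 0
3. ¬◇◇p, 0
4. ¬◇p, 0
5. ¬p, 0
6. p, 1
7. ¬◇p, 1
8. ¬p, 1
Accessibility: 0R0, 0R1, 1R0, 1R1
Branch closes: p and ¬p both at 1.
Every branch closes; the branch above is one of them.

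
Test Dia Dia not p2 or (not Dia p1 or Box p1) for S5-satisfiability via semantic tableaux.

1. Dia Dia not p2 or (not Dia p1 or Box p1), u
2. not Dia p1 or Box p1, u   [or-rule on 1 (branches; this branch)]
3. Box p1, u   [or-rule on 2 (branches; this branch)]
4. p1, u   [Box-rule on 3 via uRu]
Accessibility: uRu

Satisfiable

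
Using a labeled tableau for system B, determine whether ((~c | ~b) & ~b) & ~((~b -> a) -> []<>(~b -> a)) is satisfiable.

1. ((~c | ~b) & ~b) & ~((~b -> a) -> []<>(~b -> a)), 0
2. (~c | ~b) & ~b, 0
3. ~((~b -> a) -> []<>(~b -> a)), 0
4. ~c | ~b, 0
5. ~b, 0
6. ~b -> a, 0
7. ~[]<>(~b -> a), 0
8. a, 0
9. ~<>(~b -> a), 1
10. ~(~b -> a), 0
11. ~a, 0
Accessibility: 0R0, 0R1, 1R0, 1R1
Branch closes: a and ~a both at 0.
Every branch closes; the branch above is one of them.

Unsatisfiable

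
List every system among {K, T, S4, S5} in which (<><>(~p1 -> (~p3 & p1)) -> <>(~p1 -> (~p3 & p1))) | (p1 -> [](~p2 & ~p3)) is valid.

T, S4, S5

T-tableau for the negation ~((<><>(~p1 -> (~p3 & p1)) -> <>(~p1 -> (~p3 & p1))) | (p1 -> [](~p2 & ~p3))):
1. ~((<><>(~p1 -> (~p3 & p1)) -> <>(~p1 -> (~p3 & p1))) | (p1 -> [](~p2 & ~p3))), w0
2. ~(<><>(~p1 -> (~p3 & p1)) -> <>(~p1 -> (~p3 & p1))), w0   [~|-rule on 1]
3. ~(p1 -> [](~p2 & ~p3)), w0   [~|-rule on 1]
4. <><>(~p1 -> (~p3 & p1)), w0   [~->-rule on 2]
5. ~<>(~p1 -> (~p3 & p1)), w0   [~->-rule on 2]
6. p1, w0   [~->-rule on 3]
7. ~[](~p2 & ~p3), w0   [~->-rule on 3]
8. ~(~p1 -> (~p3 & p1)), w0   [~<>-rule on 5 via w0Rw0]
9. ~p1, w0   [~->-rule on 8]
10. ~(~p3 & p1), w0   [~->-rule on 8]
Accessibility: w0Rw0
Branch closes: p1 and ~p1 both at w0.
Every branch closes (one shown): valid in T, hence also in S4, S5 (every theorem of T is a theorem of S4 and S5).
K-tableau for the negation ~((<><>(~p1 -> (~p3 & p1)) -> <>(~p1 -> (~p3 & p1))) | (p1 -> [](~p2 & ~p3))):
1. ~((<><>(~p1 -> (~p3 & p1)) -> <>(~p1 -> (~p3 & p1))) | (p1 -> [](~p2 & ~p3))), w0
2. ~(<><>(~p1 -> (~p3 & p1)) -> <>(~p1 -> (~p3 & p1))), w0   [~|-rule on 1]
3. ~(p1 -> [](~p2 & ~p3)), w0   [~|-rule on 1]
4. <><>(~p1 -> (~p3 & p1)), w0   [~->-rule on 2]
5. ~<>(~p1 -> (~p3 & p1)), w0   [~->-rule on 2]
6. p1, w0   [~->-rule on 3]
7. ~[](~p2 & ~p3), w0   [~->-rule on 3]
8. <>(~p1 -> (~p3 & p1)), w1   [<>-rule on 4: fresh world w1, w0Rw1]
9. ~(~p1 -> (~p3 & p1)), w1   [~<>-rule on 5 via w0Rw1]
10. ~p1, w1   [~->-rule on 9]
11. ~(~p3 & p1), w1   [~->-rule on 9]
12. ~(~p2 & ~p3), w2   [~[]-rule on 7: fresh world w2, w0Rw2]
13. ~(~p1 -> (~p3 & p1)), w2   [~<>-rule on 5 via w0Rw2]
14. ~p1, w2   [~->-rule on 13]
15. ~(~p3 & p1), w2   [~->-rule on 13]
16. p3, w2   [~&-rule on 12 (branches; this branch)]
17. ~p1 -> (~p3 & p1), w3   [<>-rule on 8: fresh world w3, w1Rw3]
18. ~p3 & p1, w3   [->-rule on 17 (branches; this branch)]
19. ~p3, w3   [&-rule on 18]
20. p1, w3   [&-rule on 18]
Accessibility: w0Rw1, w0Rw2, w1Rw3
Complete open branch: countermodel on a K-frame, so not valid in K.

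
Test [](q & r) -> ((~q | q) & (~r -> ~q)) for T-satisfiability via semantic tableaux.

Yes, satisfiable

1. [](q & r) -> ((~q | q) & (~r -> ~q)), 0
2. (~q | q) & (~r -> ~q), 0
3. ~q | q, 0
4. ~r -> ~q, 0
5. q, 0
6. r, 0
Accessibility: 0R0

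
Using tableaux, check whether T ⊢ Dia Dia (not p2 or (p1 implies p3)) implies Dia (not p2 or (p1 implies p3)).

Not valid

Tableau for the negation not (Dia Dia (not p2 or (p1 implies p3)) implies Dia (not p2 or (p1 implies p3))):
1. not (Dia Dia (not p2 or (p1 implies p3)) implies Dia (not p2 or (p1 implies p3))), 0
2. Dia Dia (not p2 or (p1 implies p3)), 0
3. not Dia (not p2 or (p1 implies p3)), 0
4. not (not p2 or (p1 implies p3)), 0
5. p2, 0
6. not (p1 implies p3), 0
7. p1, 0
8. not p3, 0
9. Dia (not p2 or (p1 implies p3)), 1
10. not (not p2 or (p1 implies p3)), 1
11. p2, 1
12. not (p1 implies p3), 1
13. p1, 1
14. not p3, 1
15. not p2 or (p1 implies p3), 2
16. p1 implies p3, 2
17. p3, 2
Accessibility: 0R0, 0R1, 1R1, 1R2, 2R2
The negation has an open branch (countermodel exists).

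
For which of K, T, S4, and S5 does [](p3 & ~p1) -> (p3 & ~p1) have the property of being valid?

T, S4, S5

T-tableau for the negation ~([](p3 & ~p1) -> (p3 & ~p1)):
1. ~([](p3 & ~p1) -> (p3 & ~p1)), u
2. [](p3 & ~p1), u   [~->-rule on 1]
3. ~(p3 & ~p1), u   [~->-rule on 1]
4. p3 & ~p1, u   [[]-rule on 2 via uRu]
5. p3, u   [&-rule on 4]
6. ~p1, u   [&-rule on 4]
7. p1, u   [~&-rule on 3 (branches; this branch)]
Accessibility: uRu
Branch closes: p1 and ~p1 both at u.
Every branch closes (one shown): valid in T, hence also in S4, S5 (every theorem of T is a theorem of S4 and S5).
K-tableau for the negation ~([](p3 & ~p1) -> (p3 & ~p1)):
1. ~([](p3 & ~p1) -> (p3 & ~p1)), u
2. [](p3 & ~p1), u   [~->-rule on 1]
3. ~(p3 & ~p1), u   [~->-rule on 1]
4. p1, u   [~&-rule on 3 (branches; this branch)]
Complete open branch: countermodel on a K-frame, so not valid in K.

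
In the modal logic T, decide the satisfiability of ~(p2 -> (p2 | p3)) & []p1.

No, unsatisfiable

1. ~(p2 -> (p2 | p3)) & []p1, u
2. ~(p2 -> (p2 | p3)), u   [&-rule on 1]
3. []p1, u   [&-rule on 1]
4. p2, u   [~->-rule on 2]
5. ~(p2 | p3), u   [~->-rule on 2]
6. ~p2, u   [~|-rule on 5]
7. ~p3, u   [~|-rule on 5]
Accessibility: uRu
Branch closes: p2 and ~p2 both at u.
Every branch closes; the branch above is one of them.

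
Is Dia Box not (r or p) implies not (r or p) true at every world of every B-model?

Yes, valid

Tableau for the negation not (Dia Box not (r or p) implies not (r or p)):
1. not (Dia Box not (r or p) implies not (r or p)), w0
2. Dia Box not (r or p), w0
3. r or p, w0
4. p, w0
5. Box not (r or p), w1
6. not (r or p), w0
7. not r, w0
8. not p, w0
Accessibility: w0Rw0, w0Rw1, w1Rw0, w1Rw1
Branch closes: p and not p both at w0.
All branches of the negation close; one closing branch shown above.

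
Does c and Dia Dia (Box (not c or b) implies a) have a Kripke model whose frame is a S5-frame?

1. c and Dia Dia (Box (not c or b) implies a), 0
2. c, 0
3. Dia Dia (Box (not c or b) implies a), 0
4. Dia (Box (not c or b) implies a), 1
5. Box (not c or b) implies a, 2
6. a, 2
Accessibility: 0R0, 0R1, 0R2, 1R0, 1R1, 1R2, 2R0, 2R1, 2R2

Yes, satisfiable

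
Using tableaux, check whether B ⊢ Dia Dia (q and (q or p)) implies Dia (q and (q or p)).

Tableau for the negation not (Dia Dia (q and (q or p)) implies Dia (q and (q or p))):
1. not (Dia Dia (q and (q or p)) implies Dia (q and (q or p))), w0
2. Dia Dia (q and (q or p)), w0
3. not Dia (q and (q or p)), w0
4. not (q and (q or p)), w0
5. not (q or p), w0
6. not q, w0
7. not p, w0
8. Dia (q and (q or p)), w1
9. not (q and (q or p)), w1
10. not (q or p), w1
11. not q, w1
12. not p, w1
13. q and (q or p), w2
14. q, w2
15. q or p, w2
16. p, w2
Accessibility: w0Rw0, w0Rw1, w1Rw0, w1Rw1, w1Rw2, w2Rw1, w2Rw2
The negation has an open branch (countermodel exists).

No, not valid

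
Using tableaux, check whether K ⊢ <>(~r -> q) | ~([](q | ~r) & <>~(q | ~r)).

Tableau for the negation ~(<>(~r -> q) | ~([](q | ~r) & <>~(q | ~r))):
1. ~(<>(~r -> q) | ~([](q | ~r) & <>~(q | ~r))), u
2. ~<>(~r -> q), u
3. [](q | ~r) & <>~(q | ~r), u
4. [](q | ~r), u
5. <>~(q | ~r), u
6. ~(q | ~r), v
7. ~q, v
8. r, v
9. ~(~r -> q), v
10. ~r, v
Accessibility: uRv
Branch closes: r and ~r both at v.
All branches of the negation close; one closing branch shown above.

Valid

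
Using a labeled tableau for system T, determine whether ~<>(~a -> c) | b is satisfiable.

Satisfiable (open branch found)

1. ~<>(~a -> c) | b, 0
2. b, 0   [|-rule on 1 (branches; this branch)]
Accessibility: 0R0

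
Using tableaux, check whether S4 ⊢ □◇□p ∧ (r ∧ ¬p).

No, not valid

Tableau for the negation ¬(□◇□p ∧ (r ∧ ¬p)):
1. ¬(□◇□p ∧ (r ∧ ¬p)), u
2. ¬(r ∧ ¬p), u
3. p, u
Accessibility: uRu
The negation has an open branch (countermodel exists).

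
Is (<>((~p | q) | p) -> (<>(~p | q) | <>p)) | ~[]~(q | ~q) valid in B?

Tableau for the negation ~((<>((~p | q) | p) -> (<>(~p | q) | <>p)) | ~[]~(q | ~q)):
1. ~((<>((~p | q) | p) -> (<>(~p | q) | <>p)) | ~[]~(q | ~q)), u
2. ~(<>((~p | q) | p) -> (<>(~p | q) | <>p)), u   [~|-rule on 1]
3. []~(q | ~q), u   [~|-rule on 1]
4. <>((~p | q) | p), u   [~->-rule on 2]
5. ~(<>(~p | q) | <>p), u   [~->-rule on 2]
6. ~<>(~p | q), u   [~|-rule on 5]
7. ~<>p, u   [~|-rule on 5]
8. ~(q | ~q), u   [[]-rule on 3 via uRu]
9. ~q, u   [~|-rule on 8]
10. q, u   [~|-rule on 8]
Accessibility: uRu
Branch closes: q and ~q both at u.
All branches of the negation close; one closing branch shown above.

Yes, valid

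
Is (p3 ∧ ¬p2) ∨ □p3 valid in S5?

Tableau for the negation ¬((p3 ∧ ¬p2) ∨ □p3):
1. ¬((p3 ∧ ¬p2) ∨ □p3), w0
2. ¬(p3 ∧ ¬p2), w0
3. ¬□p3, w0
4. p2, w0
5. ¬p3, w1
Accessibility: w0Rw0, w0Rw1, w1Rw0, w1Rw1
The negation has an open branch (countermodel exists).

Not valid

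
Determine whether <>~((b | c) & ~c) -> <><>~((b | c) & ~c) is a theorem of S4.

Tableau for the negation ~(<>~((b | c) & ~c) -> <><>~((b | c) & ~c)):
1. ~(<>~((b | c) & ~c) -> <><>~((b | c) & ~c)), 0
2. <>~((b | c) & ~c), 0   [~->-rule on 1]
3. ~<><>~((b | c) & ~c), 0   [~->-rule on 1]
4. ~<>~((b | c) & ~c), 0   [~<>-rule on 3 via 0R0]
5. (b | c) & ~c, 0   [~<>-rule on 4 via 0R0]
6. b | c, 0   [&-rule on 5]
7. ~c, 0   [&-rule on 5]
8. b, 0   [|-rule on 6 (branches; this branch)]
9. ~((b | c) & ~c), 1   [<>-rule on 2: fresh world 1, 0R1]
10. ~<>~((b | c) & ~c), 1   [~<>-rule on 3 via 0R1]
11. (b | c) & ~c, 1   [~<>-rule on 4 via 0R1]
12. b | c, 1   [&-rule on 11]
13. ~c, 1   [&-rule on 11]
14. ~(b | c), 1   [~&-rule on 9 (branches; this branch)]
15. ~b, 1   [~|-rule on 14]
16. c, 1   [|-rule on 12 (branches; this branch)]
Accessibility: 0R0, 0R1, 1R1
Branch closes: c and ~c both at 1.
All branches of the negation close; one closing branch shown above.

Yes, valid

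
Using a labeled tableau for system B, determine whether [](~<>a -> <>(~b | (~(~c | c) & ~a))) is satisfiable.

1. [](~<>a -> <>(~b | (~(~c | c) & ~a))), u
2. ~<>a -> <>(~b | (~(~c | c) & ~a)), u   [[]-rule on 1 via uRu]
3. <>(~b | (~(~c | c) & ~a)), u   [->-rule on 2 (branches; this branch)]
4. ~b | (~(~c | c) & ~a), v   [<>-rule on 3: fresh world v, uRv]
5. ~<>a -> <>(~b | (~(~c | c) & ~a)), v   [[]-rule on 1 via uRv]
6. ~b, v   [|-rule on 4 (branches; this branch)]
7. <>(~b | (~(~c | c) & ~a)), v   [->-rule on 5 (branches; this branch)]
8. ~b | (~(~c | c) & ~a), w   [<>-rule on 7: fresh world w, vRw]
9. ~b, w   [|-rule on 8 (branches; this branch)]
Accessibility: uRu, uRv, vRu, vRv, vRw, wRv, wRw

Yes, satisfiable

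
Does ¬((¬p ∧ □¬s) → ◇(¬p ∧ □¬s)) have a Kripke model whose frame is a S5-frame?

1. ¬((¬p ∧ □¬s) → ◇(¬p ∧ □¬s)), u
2. ¬p ∧ □¬s, u
3. ¬◇(¬p ∧ □¬s), u
4. ¬p, u
5. □¬s, u
6. ¬(¬p ∧ □¬s), u
7. ¬s, u
8. ¬□¬s, u
9. s, v
10. ¬(¬p ∧ □¬s), v
11. ¬s, v
Accessibility: uRu, uRv, vRu, vRv
Branch closes: s and ¬s both at v.
(One branch shown.) All branches close.

Unsatisfiable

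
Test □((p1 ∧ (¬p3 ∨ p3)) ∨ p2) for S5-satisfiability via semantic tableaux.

1. □((p1 ∧ (¬p3 ∨ p3)) ∨ p2), u
2. (p1 ∧ (¬p3 ∨ p3)) ∨ p2, u
3. p2, u
Accessibility: uRu

Satisfiable (open branch found)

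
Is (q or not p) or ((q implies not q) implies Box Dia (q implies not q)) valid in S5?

Tableau for the negation not ((q or not p) or ((q implies not q) implies Box Dia (q implies not q))):
1. not ((q or not p) or ((q implies not q) implies Box Dia (q implies not q))), w0
2. not (q or not p), w0   [neg-or-rule on 1]
3. not ((q implies not q) implies Box Dia (q implies not q)), w0   [neg-or-rule on 1]
4. not q, w0   [neg-or-rule on 2]
5. p, w0   [neg-or-rule on 2]
6. q implies not q, w0   [neg-implies-rule on 3]
7. not Box Dia (q implies not q), w0   [neg-implies-rule on 3]
8. not Dia (q implies not q), w1   [neg-Box-rule on 7: fresh world w1, w0Rw1]
9. not (q implies not q), w0   [neg-Dia-rule on 8 via w1Rw0]
10. q, w0   [neg-implies-rule on 9]
Accessibility: w0Rw0, w0Rw1, w1Rw0, w1Rw1
Branch closes: q and not q both at w0.
Every branch of the negation's tableau closes; the branch above is one of them.

Valid in S5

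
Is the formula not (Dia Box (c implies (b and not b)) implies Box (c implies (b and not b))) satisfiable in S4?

Satisfiable (open branch found)

1. not (Dia Box (c implies (b and not b)) implies Box (c implies (b and not b))), w0
2. Dia Box (c implies (b and not b)), w0
3. not Box (c implies (b and not b)), w0
4. Box (c implies (b and not b)), w1
5. c implies (b and not b), w1
6. not c, w1
7. not (c implies (b and not b)), w2
8. c, w2
9. not (b and not b), w2
10. b, w2
Accessibility: w0Rw0, w0Rw1, w0Rw2, w1Rw1, w2Rw2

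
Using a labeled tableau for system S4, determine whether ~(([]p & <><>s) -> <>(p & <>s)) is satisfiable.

No, unsatisfiable

1. ~(([]p & <><>s) -> <>(p & <>s)), w0
2. []p & <><>s, w0
3. ~<>(p & <>s), w0
4. []p, w0
5. <><>s, w0
6. ~(p & <>s), w0
7. p, w0
8. ~<>s, w0
9. ~s, w0
10. <>s, w1
11. ~(p & <>s), w1
12. p, w1
13. ~s, w1
14. ~<>s, w1
15. s, w2
16. ~(p & <>s), w2
17. p, w2
18. ~s, w2
Accessibility: w0Rw0, w0Rw1, w0Rw2, w1Rw1, w1Rw2, w2Rw2
Branch closes: s and ~s both at w2.
(One branch shown.) All branches close.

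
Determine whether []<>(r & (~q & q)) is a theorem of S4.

No, not valid

Tableau for the negation ~[]<>(r & (~q & q)):
1. ~[]<>(r & (~q & q)), w0
2. ~<>(r & (~q & q)), w1
3. ~(r & (~q & q)), w1
4. ~(~q & q), w1
5. ~q, w1
Accessibility: w0Rw0, w0Rw1, w1Rw1
The negation has an open branch (countermodel exists).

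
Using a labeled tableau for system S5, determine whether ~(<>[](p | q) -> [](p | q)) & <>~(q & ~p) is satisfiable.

No, unsatisfiable

1. ~(<>[](p | q) -> [](p | q)) & <>~(q & ~p), 0
2. ~(<>[](p | q) -> [](p | q)), 0
3. <>~(q & ~p), 0
4. <>[](p | q), 0
5. ~[](p | q), 0
6. ~(q & ~p), 1
7. p, 1
8. [](p | q), 2
9. p | q, 0
10. p | q, 1
11. p | q, 2
12. q, 0
13. q, 1
14. q, 2
15. ~(p | q), 3
16. ~p, 3
17. ~q, 3
18. p | q, 3
19. q, 3
Accessibility: 0R0, 0R1, 0R2, 0R3, 1R0, 1R1, 1R2, 1R3, 2R0, 2R1, 2R2, 2R3, 3R0, 3R1, 3R2, 3R3
Branch closes: q and ~q both at 3.
Every branch closes; the branch above is one of them.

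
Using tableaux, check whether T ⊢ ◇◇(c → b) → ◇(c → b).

No, not valid

Tableau for the negation ¬(◇◇(c → b) → ◇(c → b)):
1. ¬(◇◇(c → b) → ◇(c → b)), u
2. ◇◇(c → b), u
3. ¬◇(c → b), u
4. ¬(c → b), u
5. c, u
6. ¬b, u
7. ◇(c → b), v
8. ¬(c → b), v
9. c, v
10. ¬b, v
11. c → b, w
12. b, w
Accessibility: uRu, uRv, vRv, vRw, wRw
The negation has an open branch (countermodel exists).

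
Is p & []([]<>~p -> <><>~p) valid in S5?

Tableau for the negation ~(p & []([]<>~p -> <><>~p)):
1. ~(p & []([]<>~p -> <><>~p)), 0
2. ~p, 0   [~&-rule on 1 (branches; this branch)]
Accessibility: 0R0
The negation has an open branch (countermodel exists).

Invalid (countermodel exists)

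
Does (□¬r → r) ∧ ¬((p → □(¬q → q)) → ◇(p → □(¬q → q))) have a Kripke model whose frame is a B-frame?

1. (□¬r → r) ∧ ¬((p → □(¬q → q)) → ◇(p → □(¬q → q))), 0
2. □¬r → r, 0   [∧-rule on 1]
3. ¬((p → □(¬q → q)) → ◇(p → □(¬q → q))), 0   [∧-rule on 1]
4. p → □(¬q → q), 0   [¬→-rule on 3]
5. ¬◇(p → □(¬q → q)), 0   [¬→-rule on 3]
6. ¬(p → □(¬q → q)), 0   [¬◇-rule on 5 via 0R0]
7. p, 0   [¬→-rule on 6]
8. ¬□(¬q → q), 0   [¬→-rule on 6]
9. r, 0   [→-rule on 2 (branches; this branch)]
10. □(¬q → q), 0   [→-rule on 4 (branches; this branch)]
11. ¬q → q, 0   [□-rule on 10 via 0R0]
12. q, 0   [→-rule on 11 (branches; this branch)]
13. ¬(¬q → q), 1   [¬□-rule on 8: fresh world 1, 0R1]
14. ¬q, 1   [¬→-rule on 13]
15. ¬(p → □(¬q → q)), 1   [¬◇-rule on 5 via 0R1]
16. p, 1   [¬→-rule on 15]
17. ¬□(¬q → q), 1   [¬→-rule on 15]
18. ¬q → q, 1   [□-rule on 10 via 0R1]
19. q, 1   [→-rule on 18 (branches; this branch)]
Accessibility: 0R0, 0R1, 1R0, 1R1
Branch closes: q and ¬q both at 1.
All branches of the tableau close; one closing branch shown above.

No, unsatisfiable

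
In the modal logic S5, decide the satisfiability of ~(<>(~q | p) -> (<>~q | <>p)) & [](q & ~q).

Unsatisfiable

1. ~(<>(~q | p) -> (<>~q | <>p)) & [](q & ~q), 0
2. ~(<>(~q | p) -> (<>~q | <>p)), 0
3. [](q & ~q), 0
4. <>(~q | p), 0
5. ~(<>~q | <>p), 0
6. ~<>~q, 0
7. ~<>p, 0
8. q & ~q, 0
9. q, 0
10. ~q, 0
Accessibility: 0R0
Branch closes: q and ~q both at 0.
Every branch closes; the branch above is one of them.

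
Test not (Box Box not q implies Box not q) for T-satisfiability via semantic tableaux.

Unsatisfiable

1. not (Box Box not q implies Box not q), 0
2. Box Box not q, 0
3. not Box not q, 0
4. Box not q, 0
5. not q, 0
6. q, 1
7. Box not q, 1
8. not q, 1
Accessibility: 0R0, 0R1, 1R1
Branch closes: q and not q both at 1.
(One branch shown.) All branches close.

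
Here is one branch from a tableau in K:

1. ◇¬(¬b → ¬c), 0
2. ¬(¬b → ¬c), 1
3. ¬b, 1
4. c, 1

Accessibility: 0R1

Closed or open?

Open

There is no literal clash: for every atom and world, at most one sign appears.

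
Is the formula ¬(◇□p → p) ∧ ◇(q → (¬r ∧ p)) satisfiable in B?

Unsatisfiable

1. ¬(◇□p → p) ∧ ◇(q → (¬r ∧ p)), w0
2. ¬(◇□p → p), w0   [∧-rule on 1]
3. ◇(q → (¬r ∧ p)), w0   [∧-rule on 1]
4. ◇□p, w0   [¬→-rule on 2]
5. ¬p, w0   [¬→-rule on 2]
6. q → (¬r ∧ p), w1   [◇-rule on 3: fresh world w1, w0Rw1]
7. ¬r ∧ p, w1   [→-rule on 6 (branches; this branch)]
8. ¬r, w1   [∧-rule on 7]
9. p, w1   [∧-rule on 7]
10. □p, w2   [◇-rule on 4: fresh world w2, w0Rw2]
11. p, w0   [□-rule on 10 via w2Rw0]
Accessibility: w0Rw0, w0Rw1, w0Rw2, w1Rw0, w1Rw1, w2Rw0, w2Rw2
Branch closes: p and ¬p both at w0.
All branches of the tableau close; one closing branch shown above.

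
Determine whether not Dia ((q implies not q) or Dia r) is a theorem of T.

Tableau for the negation Dia ((q implies not q) or Dia r):
1. Dia ((q implies not q) or Dia r), w0
2. (q implies not q) or Dia r, w1   [Dia-rule on 1: fresh world w1, w0Rw1]
3. Dia r, w1   [or-rule on 2 (branches; this branch)]
4. r, w2   [Dia-rule on 3: fresh world w2, w1Rw2]
Accessibility: w0Rw0, w0Rw1, w1Rw1, w1Rw2, w2Rw2
The negation has an open branch (countermodel exists).

Invalid (countermodel exists)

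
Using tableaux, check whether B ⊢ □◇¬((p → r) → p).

Tableau for the negation ¬□◇¬((p → r) → p):
1. ¬□◇¬((p → r) → p), u
2. ¬◇¬((p → r) → p), v
3. (p → r) → p, u
4. (p → r) → p, v
5. p, u
6. p, v
Accessibility: uRu, uRv, vRu, vRv
The negation has an open branch (countermodel exists).

Not valid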